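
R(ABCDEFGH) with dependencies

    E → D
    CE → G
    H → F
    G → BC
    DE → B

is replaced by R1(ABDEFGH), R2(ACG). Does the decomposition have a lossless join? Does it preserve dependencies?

Lossless test: (AG)⁺ = {ABCG}, which contains all of one fragment — lossless.
Dependency preservation: the restricted closure of {CE} across the fragments never reaches {G}, so CE → G cannot be enforced without a join — not preserved.

lossless but not dependency-preserving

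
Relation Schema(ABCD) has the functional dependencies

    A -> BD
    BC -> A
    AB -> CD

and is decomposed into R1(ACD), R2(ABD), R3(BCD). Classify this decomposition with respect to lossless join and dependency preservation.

lossless but not dependency-preserving

Lossless test (chase): Rows 1 and 2 agree on A; apply A→BD and equate their BD entries. Rows 1 and 3 agree on BC; apply BC→A and equate their A entries. Rows 1 and 2 agree on AB; apply AB→CD and equate their CD entries. Row 1 is now all distinguished symbols — the join is lossless.
Dependency preservation: the restricted closure of {BC} across the fragments never reaches {A}, so BC → A cannot be enforced without a join — not preserved.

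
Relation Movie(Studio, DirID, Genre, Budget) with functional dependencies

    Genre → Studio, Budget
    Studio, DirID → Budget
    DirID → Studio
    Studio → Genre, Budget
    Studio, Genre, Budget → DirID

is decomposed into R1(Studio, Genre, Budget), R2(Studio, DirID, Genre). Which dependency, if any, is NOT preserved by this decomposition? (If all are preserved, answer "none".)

none

Genre → Studio, Budget lies within R1.
Studio, DirID → Budget: restricted closure across fragments reaches Budget.
DirID → Studio lies within R2.
Studio → Genre, Budget lies within R1.
Studio, Genre, Budget → DirID: restricted closure across fragments reaches DirID.
Every dependency is enforceable on the fragments, so the decomposition is dependency-preserving.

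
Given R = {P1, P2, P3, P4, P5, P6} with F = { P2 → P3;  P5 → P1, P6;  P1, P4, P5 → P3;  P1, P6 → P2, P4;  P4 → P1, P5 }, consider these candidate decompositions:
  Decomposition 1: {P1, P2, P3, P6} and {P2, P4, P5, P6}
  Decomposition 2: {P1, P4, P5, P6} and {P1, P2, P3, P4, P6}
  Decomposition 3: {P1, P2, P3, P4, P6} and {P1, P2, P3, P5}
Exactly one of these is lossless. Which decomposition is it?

Decomposition 2

Decomposition 1: common = {P2, P6}, closure = {P2, P3, P6} → lossy.
Decomposition 2: common = {P1, P4, P6}, closure = {P1, P2, P3, P4, P5, P6} → lossless.
Decomposition 3: common = {P1, P2, P3}, closure = {P1, P2, P3} → lossy.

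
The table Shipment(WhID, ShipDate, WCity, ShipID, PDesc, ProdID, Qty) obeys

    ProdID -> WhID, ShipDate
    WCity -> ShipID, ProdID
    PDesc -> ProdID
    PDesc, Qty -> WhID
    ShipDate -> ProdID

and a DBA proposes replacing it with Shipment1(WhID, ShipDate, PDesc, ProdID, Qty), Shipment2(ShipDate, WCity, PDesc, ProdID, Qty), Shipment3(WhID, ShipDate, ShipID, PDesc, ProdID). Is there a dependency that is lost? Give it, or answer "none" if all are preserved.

Check WCity → ShipID, ProdID: no single fragment contains all of {WCity, ShipID, ProdID}, and the restricted closure of {WCity} across the fragments never reaches {ShipID, ProdID}.
ProdID → WhID, ShipDate is preserved.
PDesc → ProdID is preserved.
PDesc, Qty → WhID is preserved.
ShipDate → ProdID is preserved.

WCity -> ShipID, ProdID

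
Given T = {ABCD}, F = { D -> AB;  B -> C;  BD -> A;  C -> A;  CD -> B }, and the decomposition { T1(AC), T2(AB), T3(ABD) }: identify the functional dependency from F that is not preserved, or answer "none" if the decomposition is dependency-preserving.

B -> C

Check B → C: no single fragment contains all of {BC}, and the restricted closure of {B} across the fragments never reaches {C}.
D → AB is preserved.
BD → A is preserved.
C → A is preserved.
CD → B is preserved.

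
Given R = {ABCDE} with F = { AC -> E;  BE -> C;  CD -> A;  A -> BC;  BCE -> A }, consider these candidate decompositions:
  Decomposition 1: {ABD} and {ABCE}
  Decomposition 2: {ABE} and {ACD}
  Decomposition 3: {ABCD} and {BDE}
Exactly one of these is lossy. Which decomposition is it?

Decomposition 3

Decomposition 1: common = {AB}, closure = {ABCE} → lossless.
Decomposition 2: common = {A}, closure = {ABCE} → lossless.
Decomposition 3: common = {BD}, closure = {BD} → lossy.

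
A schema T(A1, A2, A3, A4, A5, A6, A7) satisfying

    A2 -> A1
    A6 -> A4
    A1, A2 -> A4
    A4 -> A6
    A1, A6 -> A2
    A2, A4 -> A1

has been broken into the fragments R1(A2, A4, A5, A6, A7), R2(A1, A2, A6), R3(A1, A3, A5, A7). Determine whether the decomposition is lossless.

No

Chase test. Columns are A1, A2, A3, A4, A5, A6, A7; row i has aⱼ where attribute j ∈ Ri, else bᵢⱼ.
Initial tableau (one row per fragment):
  row 1: b11 a2 b13 a4 a5 a6 a7
  row 2: a1 a2 b23 b24 b25 a6 b27
  row 3: a1 b32 a3 b34 a5 b36 a7
Rows 1 and 2 agree on A2; apply A2→A1 and equate their A1 entries.
Rows 1 and 2 agree on A6; apply A6→A4 and equate their A4 entries.
No row becomes fully distinguished — the join is lossy.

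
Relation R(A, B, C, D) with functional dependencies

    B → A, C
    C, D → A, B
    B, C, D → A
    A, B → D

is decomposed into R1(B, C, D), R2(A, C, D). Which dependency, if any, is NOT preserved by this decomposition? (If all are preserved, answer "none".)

none

B → A, C: restricted closure across fragments reaches A, C.
C, D → A, B: restricted closure across fragments reaches A, B.
B, C, D → A: restricted closure across fragments reaches A.
A, B → D: restricted closure across fragments reaches D.
Every dependency is enforceable on the fragments, so the decomposition is dependency-preserving.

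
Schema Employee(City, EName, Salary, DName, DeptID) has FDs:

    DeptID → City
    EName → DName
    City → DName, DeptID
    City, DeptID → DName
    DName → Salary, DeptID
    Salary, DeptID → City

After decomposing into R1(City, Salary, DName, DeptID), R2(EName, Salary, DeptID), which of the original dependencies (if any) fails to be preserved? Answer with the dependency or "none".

none

DeptID → City lies within R1.
EName → DName: restricted closure across fragments reaches DName.
City → DName, DeptID lies within R1.
City, DeptID → DName lies within R1.
DName → Salary, DeptID lies within R1.
Salary, DeptID → City lies within R1.
Every dependency is enforceable on the fragments, so the decomposition is dependency-preserving.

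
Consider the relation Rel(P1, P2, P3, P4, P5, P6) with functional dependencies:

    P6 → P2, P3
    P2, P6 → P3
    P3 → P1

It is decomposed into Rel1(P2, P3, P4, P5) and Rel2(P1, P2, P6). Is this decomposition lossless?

Common attributes: Rel1 ∩ Rel2 = {P2}.
No dependency enlarges {P2}, so (P2)⁺ = {P2}.
The closure contains neither all of Rel1 = {P2, P3, P4, P5} nor all of Rel2 = {P1, P2, P6}, so the common attributes are not a superkey of either fragment. The join is lossy.

No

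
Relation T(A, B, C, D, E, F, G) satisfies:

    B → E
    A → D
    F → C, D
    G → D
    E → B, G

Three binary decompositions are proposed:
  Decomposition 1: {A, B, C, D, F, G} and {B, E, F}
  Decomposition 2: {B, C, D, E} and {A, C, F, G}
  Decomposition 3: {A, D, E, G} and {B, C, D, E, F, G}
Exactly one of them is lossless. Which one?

Decomposition 1

Decomposition 1: common = {B, F}, closure = {B, C, D, E, F, G} → lossless.
Decomposition 2: common = {C}, closure = {C} → lossy.
Decomposition 3: common = {D, E, G}, closure = {B, D, E, G} → lossy.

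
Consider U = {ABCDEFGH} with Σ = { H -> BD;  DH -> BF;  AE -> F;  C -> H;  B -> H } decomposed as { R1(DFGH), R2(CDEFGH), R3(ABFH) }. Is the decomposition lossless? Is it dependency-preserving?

Lossless test (chase): Rows 1 and 2 agree on H; apply H→BD and equate their BD entries. Rows 1 and 3 agree on H; apply H→BD and equate their BD entries. No row becomes fully distinguished — the join is lossy.
Dependency preservation: the restricted closure of {AE} across the fragments never reaches {F}, so AE → F cannot be enforced without a join — not preserved.

lossy and not dependency-preserving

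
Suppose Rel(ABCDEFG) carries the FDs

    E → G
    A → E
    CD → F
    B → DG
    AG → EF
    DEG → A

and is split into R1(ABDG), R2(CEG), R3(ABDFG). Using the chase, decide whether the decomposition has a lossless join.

No

Chase test. Columns are ABCDEFG; row i has aⱼ where attribute j ∈ Ri, else bᵢⱼ.
Initial tableau (one row per fragment):
  row 1: a1 a2 b13 a4 b15 b16 a7
  row 2: b21 b22 a3 b24 a5 b26 a7
  row 3: a1 a2 b33 a4 b35 a6 a7
Rows 1 and 3 agree on A; apply A→E and equate their E entries.
Rows 1 and 3 agree on AG; apply AG→EF and equate their EF entries.
No row becomes fully distinguished — the join is lossy.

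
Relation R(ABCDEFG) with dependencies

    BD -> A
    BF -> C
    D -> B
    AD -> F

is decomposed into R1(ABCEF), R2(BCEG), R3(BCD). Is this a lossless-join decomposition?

No

Chase test. Columns are ABCDEFG; row i has aⱼ where attribute j ∈ Ri, else bᵢⱼ.
Initial tableau (one row per fragment):
  row 1: a1 a2 a3 b14 a5 a6 b17
  row 2: b21 a2 a3 b24 a5 b26 a7
  row 3: b31 a2 a3 a4 b35 b36 b37
No row becomes fully distinguished — the join is lossy.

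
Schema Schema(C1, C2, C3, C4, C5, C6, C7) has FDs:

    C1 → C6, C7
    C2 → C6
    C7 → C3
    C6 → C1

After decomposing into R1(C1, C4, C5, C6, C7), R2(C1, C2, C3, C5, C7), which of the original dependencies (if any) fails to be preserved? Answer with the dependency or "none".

C1 → C6, C7 lies within R1.
C2 → C6: restricted closure across fragments reaches C6.
C7 → C3 lies within R2.
C6 → C1 lies within R1.
Every dependency is enforceable on the fragments, so the decomposition is dependency-preserving.

none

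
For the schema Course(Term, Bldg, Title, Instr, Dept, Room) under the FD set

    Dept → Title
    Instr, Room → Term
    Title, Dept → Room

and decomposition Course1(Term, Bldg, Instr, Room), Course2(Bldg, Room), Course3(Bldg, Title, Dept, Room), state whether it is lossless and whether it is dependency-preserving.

lossy but dependency-preserving

Lossless test (chase): applying each FD to every pair of rows produces no changes in the tableau, so no row becomes fully distinguished — the join is lossy.
Dependency preservation: every FD's attributes lie within a single fragment, so each can be enforced locally — preserved.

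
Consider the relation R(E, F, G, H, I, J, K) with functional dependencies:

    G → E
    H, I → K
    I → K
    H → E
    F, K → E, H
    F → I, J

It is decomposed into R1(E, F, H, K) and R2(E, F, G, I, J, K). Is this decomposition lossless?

Common attributes: R1 ∩ R2 = {E, F, K}.
Closure of {E, F, K}: F, K → E, H applies, adding H; F → I, J applies, adding I, J. So (E, F, K)⁺ = {E, F, H, I, J, K}.
This closure contains every attribute of R1, so R1 ∩ R2 → R1. The join is lossless.

Yes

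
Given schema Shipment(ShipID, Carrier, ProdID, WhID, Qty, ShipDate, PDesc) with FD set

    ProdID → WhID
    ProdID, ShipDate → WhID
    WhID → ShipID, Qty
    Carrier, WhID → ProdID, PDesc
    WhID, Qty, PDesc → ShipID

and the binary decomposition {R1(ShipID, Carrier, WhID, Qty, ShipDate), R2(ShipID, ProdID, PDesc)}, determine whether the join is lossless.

Common attributes: R1 ∩ R2 = {ShipID}.
No dependency enlarges {ShipID}, so (ShipID)⁺ = {ShipID}.
The closure contains neither all of R1 = {ShipID, Carrier, WhID, Qty, ShipDate} nor all of R2 = {ShipID, ProdID, PDesc}, so the common attributes are not a superkey of either fragment. The join is lossy.

No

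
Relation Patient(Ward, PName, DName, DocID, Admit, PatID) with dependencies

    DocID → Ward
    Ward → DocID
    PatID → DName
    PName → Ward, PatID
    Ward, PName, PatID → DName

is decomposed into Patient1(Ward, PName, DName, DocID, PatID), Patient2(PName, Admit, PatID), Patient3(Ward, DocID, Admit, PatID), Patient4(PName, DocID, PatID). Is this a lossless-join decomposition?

Chase test. Columns are Ward, PName, DName, DocID, Admit, PatID; row i has aⱼ where attribute j ∈ Patienti, else bᵢⱼ.
Initial tableau (one row per fragment):
  row 1: a1 a2 a3 a4 b15 a6
  row 2: b21 a2 b23 b24 a5 a6
  row 3: a1 b32 b33 a4 a5 a6
  row 4: b41 a2 b43 a4 b45 a6
Rows 1 and 4 agree on DocID; apply DocID→Ward and equate their Ward entries.
Rows 1 and 2 agree on PatID; apply PatID→DName and equate their DName entries.
Rows 1 and 3 agree on PatID; apply PatID→DName and equate their DName entries.
Rows 1 and 4 agree on PatID; apply PatID→DName and equate their DName entries.
Rows 1 and 2 agree on PName; apply PName→Ward, PatID and equate their Ward, PatID entries.
Rows 1 and 2 agree on Ward; apply Ward→DocID and equate their DocID entries.
Row 2 is now all distinguished symbols — the join is lossless.

Yes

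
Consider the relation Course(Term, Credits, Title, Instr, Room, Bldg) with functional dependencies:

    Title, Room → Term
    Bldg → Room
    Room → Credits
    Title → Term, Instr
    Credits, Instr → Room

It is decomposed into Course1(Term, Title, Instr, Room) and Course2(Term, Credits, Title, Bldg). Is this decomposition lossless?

Common attributes: Course1 ∩ Course2 = {Term, Title}.
Closure of {Term, Title}: Title → Term, Instr applies, adding Instr. So (Term, Title)⁺ = {Term, Title, Instr}.
The closure contains neither all of Course1 = {Term, Title, Instr, Room} nor all of Course2 = {Term, Credits, Title, Bldg}, so the common attributes are not a superkey of either fragment. The join is lossy.

No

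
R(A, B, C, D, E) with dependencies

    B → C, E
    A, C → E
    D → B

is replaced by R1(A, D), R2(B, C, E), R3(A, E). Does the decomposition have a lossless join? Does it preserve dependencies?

lossy and not dependency-preserving

Lossless test (chase): applying each FD to every pair of rows produces no changes in the tableau, so no row becomes fully distinguished — the join is lossy.
Dependency preservation: the restricted closure of {A, C} across the fragments never reaches {E}, so A, C → E cannot be enforced without a join — not preserved.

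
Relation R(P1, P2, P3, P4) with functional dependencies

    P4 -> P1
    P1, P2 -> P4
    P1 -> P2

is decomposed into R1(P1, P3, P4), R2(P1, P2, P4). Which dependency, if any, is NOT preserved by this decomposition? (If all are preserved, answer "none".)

P4 → P1 lies within R1.
P1, P2 → P4 lies within R2.
P1 → P2 lies within R2.
Every dependency is enforceable on the fragments, so the decomposition is dependency-preserving.

none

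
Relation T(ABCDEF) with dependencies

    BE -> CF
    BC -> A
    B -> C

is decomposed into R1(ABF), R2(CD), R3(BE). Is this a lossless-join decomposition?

Chase test. Columns are ABCDEF; row i has aⱼ where attribute j ∈ Ri, else bᵢⱼ.
Initial tableau (one row per fragment):
  row 1: a1 a2 b13 b14 b15 a6
  row 2: b21 b22 a3 a4 b25 b26
  row 3: b31 a2 b33 b34 a5 b36
Rows 1 and 3 agree on B; apply B→C and equate their C entries.
Rows 1 and 3 agree on BC; apply BC→A and equate their A entries.
No row becomes fully distinguished — the join is lossy.

No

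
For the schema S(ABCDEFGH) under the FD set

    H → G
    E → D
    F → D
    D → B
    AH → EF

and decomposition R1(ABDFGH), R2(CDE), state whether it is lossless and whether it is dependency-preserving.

Lossless test: (D)⁺ = {BD}, which is a superkey of neither fragment — lossy.
Dependency preservation: the restricted closure of {AH} across the fragments never reaches {EF}, so AH → EF cannot be enforced without a join — not preserved.

lossy and not dependency-preserving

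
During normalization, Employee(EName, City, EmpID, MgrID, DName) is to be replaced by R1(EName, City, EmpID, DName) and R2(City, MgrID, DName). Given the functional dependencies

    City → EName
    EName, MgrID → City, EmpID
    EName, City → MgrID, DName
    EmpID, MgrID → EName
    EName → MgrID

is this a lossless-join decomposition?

Yes

Common attributes: R1 ∩ R2 = {City, DName}.
Closure of {City, DName}: City → EName applies, adding EName; EName, City → MgrID, DName applies, adding MgrID; EName, MgrID → City, EmpID applies, adding EmpID. So (City, DName)⁺ = {EName, City, EmpID, MgrID, DName}.
This closure contains every attribute of R1, so R1 ∩ R2 → R1. The join is lossless.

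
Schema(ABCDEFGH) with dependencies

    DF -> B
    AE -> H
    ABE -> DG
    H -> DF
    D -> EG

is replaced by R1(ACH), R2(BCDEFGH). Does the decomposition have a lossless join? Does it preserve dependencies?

lossless but not dependency-preserving

Lossless test: (CH)⁺ = {BCDEFGH}, which contains all of one fragment — lossless.
Dependency preservation: the restricted closure of {AE} across the fragments never reaches {H}, so AE → H cannot be enforced without a join — not preserved.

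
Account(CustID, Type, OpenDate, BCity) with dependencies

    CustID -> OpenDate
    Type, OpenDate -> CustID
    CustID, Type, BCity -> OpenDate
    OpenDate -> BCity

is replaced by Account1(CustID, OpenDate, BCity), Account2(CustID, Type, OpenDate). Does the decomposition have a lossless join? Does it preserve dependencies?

Lossless test: (CustID, OpenDate)⁺ = {CustID, OpenDate, BCity}, which contains all of one fragment — lossless.
Dependency preservation: CustID, Type, BCity → OpenDate is not contained in any single fragment, but the restricted closure of its left-hand side across the fragments still reaches the right-hand side; the remaining FDs each lie inside some fragment. All dependencies are preserved.

lossless and dependency-preserving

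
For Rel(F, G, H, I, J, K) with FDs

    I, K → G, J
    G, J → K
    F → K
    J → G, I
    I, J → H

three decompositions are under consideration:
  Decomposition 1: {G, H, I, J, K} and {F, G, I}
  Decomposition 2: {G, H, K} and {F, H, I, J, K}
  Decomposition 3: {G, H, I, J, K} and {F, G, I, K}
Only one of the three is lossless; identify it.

Decomposition 3

Decomposition 1: common = {G, I}, closure = {G, I} → lossy.
Decomposition 2: common = {H, K}, closure = {H, K} → lossy.
Decomposition 3: common = {G, I, K}, closure = {G, H, I, J, K} → lossless.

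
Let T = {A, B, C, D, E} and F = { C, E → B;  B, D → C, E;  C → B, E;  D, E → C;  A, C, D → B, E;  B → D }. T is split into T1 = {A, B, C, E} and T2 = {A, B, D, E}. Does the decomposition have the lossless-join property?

Yes

Common attributes: T1 ∩ T2 = {A, B, E}.
Closure of {A, B, E}: B → D applies, adding D; B, D → C, E applies, adding C. So (A, B, E)⁺ = {A, B, C, D, E}.
This closure contains every attribute of T1, so T1 ∩ T2 → T1. The join is lossless.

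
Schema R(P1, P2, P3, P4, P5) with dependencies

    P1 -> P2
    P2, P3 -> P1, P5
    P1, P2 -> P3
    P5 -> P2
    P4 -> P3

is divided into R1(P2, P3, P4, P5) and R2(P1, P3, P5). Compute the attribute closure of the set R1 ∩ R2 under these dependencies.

P1, P2, P3, P5

R1 ∩ R2 = {P3, P5}.
P5 → P2 applies, adding P2
P2, P3 → P1, P5 applies, adding P1
Closure: {P1, P2, P3, P5}.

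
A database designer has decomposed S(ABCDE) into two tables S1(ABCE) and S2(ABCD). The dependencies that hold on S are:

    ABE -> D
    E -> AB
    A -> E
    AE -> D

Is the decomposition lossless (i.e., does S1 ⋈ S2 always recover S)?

Yes

Common attributes: S1 ∩ S2 = {ABC}.
Closure of {ABC}: A → E applies, adding E; AE → D applies, adding D. So (ABC)⁺ = {ABCDE}.
This closure contains every attribute of S1, so S1 ∩ S2 → S1. The join is lossless.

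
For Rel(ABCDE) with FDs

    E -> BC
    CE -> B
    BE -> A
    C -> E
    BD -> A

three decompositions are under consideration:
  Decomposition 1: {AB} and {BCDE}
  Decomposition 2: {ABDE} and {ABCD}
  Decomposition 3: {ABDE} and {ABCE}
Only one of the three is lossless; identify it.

Decomposition 3

Decomposition 1: common = {B}, closure = {B} → lossy.
Decomposition 2: common = {ABD}, closure = {ABD} → lossy.
Decomposition 3: common = {ABE}, closure = {ABCE} → lossless.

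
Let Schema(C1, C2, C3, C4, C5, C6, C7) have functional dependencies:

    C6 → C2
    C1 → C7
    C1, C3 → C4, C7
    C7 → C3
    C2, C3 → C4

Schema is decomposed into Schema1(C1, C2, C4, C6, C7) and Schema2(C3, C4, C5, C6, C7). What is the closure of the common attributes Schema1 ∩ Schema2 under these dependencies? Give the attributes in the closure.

Schema1 ∩ Schema2 = {C4, C6, C7}.
C6 → C2 applies, adding C2
C7 → C3 applies, adding C3
Closure: {C2, C3, C4, C6, C7}.

C2, C3, C4, C6, C7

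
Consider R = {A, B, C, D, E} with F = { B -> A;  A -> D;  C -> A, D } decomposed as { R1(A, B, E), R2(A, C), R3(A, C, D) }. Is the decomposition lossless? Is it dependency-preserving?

lossy but dependency-preserving

Lossless test (chase): Rows 1 and 2 agree on A; apply A→D and equate their D entries. Rows 1 and 3 agree on A; apply A→D and equate their D entries. No row becomes fully distinguished — the join is lossy.
Dependency preservation: every FD's attributes lie within a single fragment, so each can be enforced locally — preserved.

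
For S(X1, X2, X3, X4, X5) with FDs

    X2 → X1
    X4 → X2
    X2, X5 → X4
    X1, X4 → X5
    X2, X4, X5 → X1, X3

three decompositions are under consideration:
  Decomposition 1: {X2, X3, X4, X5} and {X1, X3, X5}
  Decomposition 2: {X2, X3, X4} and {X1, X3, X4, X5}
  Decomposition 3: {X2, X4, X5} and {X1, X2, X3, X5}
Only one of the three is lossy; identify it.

Decomposition 1

Decomposition 1: common = {X3, X5}, closure = {X3, X5} → lossy.
Decomposition 2: common = {X3, X4}, closure = {X1, X2, X3, X4, X5} → lossless.
Decomposition 3: common = {X2, X5}, closure = {X1, X2, X3, X4, X5} → lossless.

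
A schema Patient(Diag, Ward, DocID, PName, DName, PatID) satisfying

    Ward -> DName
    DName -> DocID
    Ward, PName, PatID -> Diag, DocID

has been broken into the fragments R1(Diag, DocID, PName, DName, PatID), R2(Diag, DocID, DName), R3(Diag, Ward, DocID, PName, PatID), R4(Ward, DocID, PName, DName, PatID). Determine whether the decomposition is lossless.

Chase test. Columns are Diag, Ward, DocID, PName, DName, PatID; row i has aⱼ where attribute j ∈ Ri, else bᵢⱼ.
Initial tableau (one row per fragment):
  row 1: a1 b12 a3 a4 a5 a6
  row 2: a1 b22 a3 b24 a5 b26
  row 3: a1 a2 a3 a4 b35 a6
  row 4: b41 a2 a3 a4 a5 a6
Rows 3 and 4 agree on Ward; apply Ward→DName and equate their DName entries.
Rows 3 and 4 agree on Ward, PName, PatID; apply Ward, PName, PatID→Diag, DocID and equate their Diag, DocID entries.
Row 3 is now all distinguished symbols — the join is lossless.

Yes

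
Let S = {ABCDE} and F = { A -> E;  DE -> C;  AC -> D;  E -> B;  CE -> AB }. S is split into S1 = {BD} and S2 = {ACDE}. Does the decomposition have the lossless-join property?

No

Common attributes: S1 ∩ S2 = {D}.
No dependency enlarges {D}, so (D)⁺ = {D}.
The closure contains neither all of S1 = {BD} nor all of S2 = {ACDE}, so the common attributes are not a superkey of either fragment. The join is lossy.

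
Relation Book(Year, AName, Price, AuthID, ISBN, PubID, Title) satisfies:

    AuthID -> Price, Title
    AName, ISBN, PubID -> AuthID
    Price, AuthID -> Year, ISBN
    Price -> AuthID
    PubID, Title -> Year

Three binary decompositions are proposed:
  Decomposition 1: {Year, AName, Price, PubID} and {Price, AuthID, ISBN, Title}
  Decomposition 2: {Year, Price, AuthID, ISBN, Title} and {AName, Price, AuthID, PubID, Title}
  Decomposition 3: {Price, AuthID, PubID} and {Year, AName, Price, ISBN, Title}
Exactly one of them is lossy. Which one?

Decomposition 1: common = {Price}, closure = {Year, Price, AuthID, ISBN, Title} → lossless.
Decomposition 2: common = {Price, AuthID, Title}, closure = {Year, Price, AuthID, ISBN, Title} → lossless.
Decomposition 3: common = {Price}, closure = {Year, Price, AuthID, ISBN, Title} → lossy.

Decomposition 3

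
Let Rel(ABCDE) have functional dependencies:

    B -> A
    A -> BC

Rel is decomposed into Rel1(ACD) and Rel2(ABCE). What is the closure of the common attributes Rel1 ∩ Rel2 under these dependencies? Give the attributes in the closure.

Rel1 ∩ Rel2 = {AC}.
A → BC applies, adding B
Closure: {ABC}.

ABC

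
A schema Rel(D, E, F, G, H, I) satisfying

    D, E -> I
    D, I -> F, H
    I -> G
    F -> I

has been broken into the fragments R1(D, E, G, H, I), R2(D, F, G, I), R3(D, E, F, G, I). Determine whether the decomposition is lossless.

Yes

Chase test. Columns are D, E, F, G, H, I; row i has aⱼ where attribute j ∈ Ri, else bᵢⱼ.
Initial tableau (one row per fragment):
  row 1: a1 a2 b13 a4 a5 a6
  row 2: a1 b22 a3 a4 b25 a6
  row 3: a1 a2 a3 a4 b35 a6
Rows 1 and 2 agree on D, I; apply D, I→F, H and equate their F, H entries.
Rows 1 and 3 agree on D, I; apply D, I→F, H and equate their F, H entries.
Row 1 is now all distinguished symbols — the join is lossless.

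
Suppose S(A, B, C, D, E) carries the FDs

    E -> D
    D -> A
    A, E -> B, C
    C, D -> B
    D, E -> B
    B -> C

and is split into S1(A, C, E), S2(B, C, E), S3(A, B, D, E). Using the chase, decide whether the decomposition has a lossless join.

Chase test. Columns are A, B, C, D, E; row i has aⱼ where attribute j ∈ Si, else bᵢⱼ.
Initial tableau (one row per fragment):
  row 1: a1 b12 a3 b14 a5
  row 2: b21 a2 a3 b24 a5
  row 3: a1 a2 b33 a4 a5
Rows 1 and 2 agree on E; apply E→D and equate their D entries.
Rows 1 and 3 agree on E; apply E→D and equate their D entries.
Rows 1 and 2 agree on D; apply D→A and equate their A entries.
Rows 1 and 2 agree on A, E; apply A, E→B, C and equate their B, C entries.
Rows 1 and 3 agree on A, E; apply A, E→B, C and equate their B, C entries.
Row 1 is now all distinguished symbols — the join is lossless.

Yes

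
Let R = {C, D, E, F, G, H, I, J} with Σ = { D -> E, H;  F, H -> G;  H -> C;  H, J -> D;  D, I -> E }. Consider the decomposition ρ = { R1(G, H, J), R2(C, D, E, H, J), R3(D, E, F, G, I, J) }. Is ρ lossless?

Yes

Chase test. Columns are C, D, E, F, G, H, I, J; row i has aⱼ where attribute j ∈ Ri, else bᵢⱼ.
Initial tableau (one row per fragment):
  row 1: b11 b12 b13 b14 a5 a6 b17 a8
  row 2: a1 a2 a3 b24 b25 a6 b27 a8
  row 3: b31 a2 a3 a4 a5 b36 a7 a8
Rows 2 and 3 agree on D; apply D→E, H and equate their E, H entries.
Rows 1 and 2 agree on H; apply H→C and equate their C entries.
Rows 1 and 3 agree on H; apply H→C and equate their C entries.
Rows 1 and 2 agree on H, J; apply H, J→D and equate their D entries.
Rows 1 and 2 agree on D; apply D→E, H and equate their E, H entries.
Row 3 is now all distinguished symbols — the join is lossless.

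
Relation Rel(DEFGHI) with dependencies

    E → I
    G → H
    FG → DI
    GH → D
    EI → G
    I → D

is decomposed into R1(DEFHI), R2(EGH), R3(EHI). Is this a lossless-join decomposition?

Chase test. Columns are DEFGHI; row i has aⱼ where attribute j ∈ Ri, else bᵢⱼ.
Initial tableau (one row per fragment):
  row 1: a1 a2 a3 b14 a5 a6
  row 2: b21 a2 b23 a4 a5 b26
  row 3: b31 a2 b33 b34 a5 a6
Rows 1 and 2 agree on E; apply E→I and equate their I entries.
Rows 1 and 2 agree on EI; apply EI→G and equate their G entries.
Rows 1 and 3 agree on EI; apply EI→G and equate their G entries.
Rows 1 and 2 agree on I; apply I→D and equate their D entries.
Rows 1 and 3 agree on I; apply I→D and equate their D entries.
Row 1 is now all distinguished symbols — the join is lossless.

Yes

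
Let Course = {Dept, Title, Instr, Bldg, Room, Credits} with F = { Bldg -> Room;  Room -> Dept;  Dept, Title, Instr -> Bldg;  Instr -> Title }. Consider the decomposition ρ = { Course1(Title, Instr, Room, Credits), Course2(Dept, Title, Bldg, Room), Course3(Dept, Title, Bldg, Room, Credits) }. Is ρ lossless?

No

Chase test. Columns are Dept, Title, Instr, Bldg, Room, Credits; row i has aⱼ where attribute j ∈ Coursei, else bᵢⱼ.
Initial tableau (one row per fragment):
  row 1: b11 a2 a3 b14 a5 a6
  row 2: a1 a2 b23 a4 a5 b26
  row 3: a1 a2 b33 a4 a5 a6
Rows 1 and 2 agree on Room; apply Room→Dept and equate their Dept entries.
No row becomes fully distinguished — the join is lossy.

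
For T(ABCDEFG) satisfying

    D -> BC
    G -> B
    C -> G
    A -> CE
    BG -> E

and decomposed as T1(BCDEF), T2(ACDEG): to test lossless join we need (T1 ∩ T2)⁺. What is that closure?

T1 ∩ T2 = {CDE}.
D → BC applies, adding B
C → G applies, adding G
Closure: {BCDEG}.

BCDEG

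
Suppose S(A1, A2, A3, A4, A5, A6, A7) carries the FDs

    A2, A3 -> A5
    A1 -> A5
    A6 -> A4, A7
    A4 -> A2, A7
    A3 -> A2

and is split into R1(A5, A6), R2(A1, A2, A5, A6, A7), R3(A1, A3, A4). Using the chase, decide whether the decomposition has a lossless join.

Chase test. Columns are A1, A2, A3, A4, A5, A6, A7; row i has aⱼ where attribute j ∈ Ri, else bᵢⱼ.
Initial tableau (one row per fragment):
  row 1: b11 b12 b13 b14 a5 a6 b17
  row 2: a1 a2 b23 b24 a5 a6 a7
  row 3: a1 b32 a3 a4 b35 b36 b37
Rows 2 and 3 agree on A1; apply A1→A5 and equate their A5 entries.
Rows 1 and 2 agree on A6; apply A6→A4, A7 and equate their A4, A7 entries.
Rows 1 and 2 agree on A4; apply A4→A2, A7 and equate their A2, A7 entries.
No row becomes fully distinguished — the join is lossy.

No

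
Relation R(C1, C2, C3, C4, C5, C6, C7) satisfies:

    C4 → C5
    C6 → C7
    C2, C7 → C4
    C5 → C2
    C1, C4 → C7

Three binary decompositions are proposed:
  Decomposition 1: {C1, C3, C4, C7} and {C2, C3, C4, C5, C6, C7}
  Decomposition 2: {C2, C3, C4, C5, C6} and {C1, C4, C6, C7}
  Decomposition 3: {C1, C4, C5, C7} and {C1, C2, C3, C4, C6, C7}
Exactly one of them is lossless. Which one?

Decomposition 3

Decomposition 1: common = {C3, C4, C7}, closure = {C2, C3, C4, C5, C7} → lossy.
Decomposition 2: common = {C4, C6}, closure = {C2, C4, C5, C6, C7} → lossy.
Decomposition 3: common = {C1, C4, C7}, closure = {C1, C2, C4, C5, C7} → lossless.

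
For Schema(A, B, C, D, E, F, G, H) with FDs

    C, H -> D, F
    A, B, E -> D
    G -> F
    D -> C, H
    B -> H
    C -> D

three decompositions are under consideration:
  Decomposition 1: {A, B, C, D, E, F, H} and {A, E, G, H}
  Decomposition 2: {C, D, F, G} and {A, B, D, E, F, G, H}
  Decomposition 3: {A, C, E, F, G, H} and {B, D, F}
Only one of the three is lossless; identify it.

Decomposition 1: common = {A, E, H}, closure = {A, E, H} → lossy.
Decomposition 2: common = {D, F, G}, closure = {C, D, F, G, H} → lossless.
Decomposition 3: common = {F}, closure = {F} → lossy.

Decomposition 2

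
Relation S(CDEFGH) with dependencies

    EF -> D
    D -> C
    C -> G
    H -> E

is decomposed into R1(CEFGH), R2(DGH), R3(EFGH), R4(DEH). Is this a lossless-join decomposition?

No

Chase test. Columns are CDEFGH; row i has aⱼ where attribute j ∈ Ri, else bᵢⱼ.
Initial tableau (one row per fragment):
  row 1: a1 b12 a3 a4 a5 a6
  row 2: b21 a2 b23 b24 a5 a6
  row 3: b31 b32 a3 a4 a5 a6
  row 4: b41 a2 a3 b44 b45 a6
Rows 1 and 3 agree on EF; apply EF→D and equate their D entries.
Rows 1 and 3 agree on D; apply D→C and equate their C entries.
Rows 2 and 4 agree on D; apply D→C and equate their C entries.
Rows 2 and 4 agree on C; apply C→G and equate their G entries.
Rows 1 and 2 agree on H; apply H→E and equate their E entries.
No row becomes fully distinguished — the join is lossy.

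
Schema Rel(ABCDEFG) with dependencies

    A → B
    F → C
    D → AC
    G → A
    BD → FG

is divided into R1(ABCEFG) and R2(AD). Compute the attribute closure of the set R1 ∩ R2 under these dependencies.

AB

R1 ∩ R2 = {A}.
A → B applies, adding B
Closure: {AB}.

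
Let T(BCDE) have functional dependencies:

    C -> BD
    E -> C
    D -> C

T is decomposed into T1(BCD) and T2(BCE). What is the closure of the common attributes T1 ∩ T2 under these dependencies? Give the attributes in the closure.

BCD

T1 ∩ T2 = {BC}.
C → BD applies, adding D
Closure: {BCD}.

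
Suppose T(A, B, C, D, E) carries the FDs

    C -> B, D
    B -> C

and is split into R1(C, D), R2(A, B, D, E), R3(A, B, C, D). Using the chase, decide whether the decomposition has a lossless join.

Yes

Chase test. Columns are A, B, C, D, E; row i has aⱼ where attribute j ∈ Ri, else bᵢⱼ.
Initial tableau (one row per fragment):
  row 1: b11 b12 a3 a4 b15
  row 2: a1 a2 b23 a4 a5
  row 3: a1 a2 a3 a4 b35
Rows 1 and 3 agree on C; apply C→B, D and equate their B, D entries.
Rows 1 and 2 agree on B; apply B→C and equate their C entries.
Row 2 is now all distinguished symbols — the join is lossless.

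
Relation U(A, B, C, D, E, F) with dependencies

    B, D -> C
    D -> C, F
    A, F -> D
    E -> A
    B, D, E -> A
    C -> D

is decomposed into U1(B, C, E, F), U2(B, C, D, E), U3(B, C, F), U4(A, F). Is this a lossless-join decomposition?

No

Chase test. Columns are A, B, C, D, E, F; row i has aⱼ where attribute j ∈ Ui, else bᵢⱼ.
Initial tableau (one row per fragment):
  row 1: b11 a2 a3 b14 a5 a6
  row 2: b21 a2 a3 a4 a5 b26
  row 3: b31 a2 a3 b34 b35 a6
  row 4: a1 b42 b43 b44 b45 a6
Rows 1 and 2 agree on E; apply E→A and equate their A entries.
Rows 1 and 2 agree on C; apply C→D and equate their D entries.
Rows 1 and 3 agree on C; apply C→D and equate their D entries.
Rows 1 and 2 agree on D; apply D→C, F and equate their C, F entries.
No row becomes fully distinguished — the join is lossy.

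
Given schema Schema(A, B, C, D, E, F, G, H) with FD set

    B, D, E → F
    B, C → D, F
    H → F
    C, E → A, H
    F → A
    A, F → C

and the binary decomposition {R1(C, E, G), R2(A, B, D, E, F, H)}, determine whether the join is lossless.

Common attributes: R1 ∩ R2 = {E}.
No dependency enlarges {E}, so (E)⁺ = {E}.
The closure contains neither all of R1 = {C, E, G} nor all of R2 = {A, B, D, E, F, H}, so the common attributes are not a superkey of either fragment. The join is lossy.

No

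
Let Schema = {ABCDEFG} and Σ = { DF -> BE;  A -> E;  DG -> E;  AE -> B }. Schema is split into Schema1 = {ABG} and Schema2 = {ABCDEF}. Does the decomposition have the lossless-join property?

Common attributes: Schema1 ∩ Schema2 = {AB}.
Closure of {AB}: A → E applies, adding E. So (AB)⁺ = {ABE}.
The closure contains neither all of Schema1 = {ABG} nor all of Schema2 = {ABCDEF}, so the common attributes are not a superkey of either fragment. The join is lossy.

No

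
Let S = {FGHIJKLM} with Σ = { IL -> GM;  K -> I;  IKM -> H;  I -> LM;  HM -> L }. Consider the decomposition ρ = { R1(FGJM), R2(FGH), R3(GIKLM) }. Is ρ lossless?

No

Chase test. Columns are FGHIJKLM; row i has aⱼ where attribute j ∈ Ri, else bᵢⱼ.
Initial tableau (one row per fragment):
  row 1: a1 a2 b13 b14 a5 b16 b17 a8
  row 2: a1 a2 a3 b24 b25 b26 b27 b28
  row 3: b31 a2 b33 a4 b35 a6 a7 a8
No row becomes fully distinguished — the join is lossy.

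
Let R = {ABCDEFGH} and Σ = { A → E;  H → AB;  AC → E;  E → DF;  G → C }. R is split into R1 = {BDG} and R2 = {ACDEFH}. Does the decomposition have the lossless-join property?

Common attributes: R1 ∩ R2 = {D}.
No dependency enlarges {D}, so (D)⁺ = {D}.
The closure contains neither all of R1 = {BDG} nor all of R2 = {ACDEFH}, so the common attributes are not a superkey of either fragment. The join is lossy.

No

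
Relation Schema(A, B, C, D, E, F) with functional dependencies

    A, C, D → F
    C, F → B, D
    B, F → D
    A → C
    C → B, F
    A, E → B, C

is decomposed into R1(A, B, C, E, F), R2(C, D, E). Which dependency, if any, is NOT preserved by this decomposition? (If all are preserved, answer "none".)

B, F → D

Check B, F → D: no single fragment contains all of {B, D, F}, and the restricted closure of {B, F} across the fragments never reaches {D}.
A, C, D → F is preserved.
C, F → B, D is preserved.
A → C is preserved.
C → B, F is preserved.
A, E → B, C is preserved.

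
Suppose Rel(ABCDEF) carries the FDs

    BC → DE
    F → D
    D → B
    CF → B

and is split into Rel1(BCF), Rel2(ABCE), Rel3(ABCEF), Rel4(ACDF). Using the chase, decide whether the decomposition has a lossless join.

Chase test. Columns are ABCDEF; row i has aⱼ where attribute j ∈ Reli, else bᵢⱼ.
Initial tableau (one row per fragment):
  row 1: b11 a2 a3 b14 b15 a6
  row 2: a1 a2 a3 b24 a5 b26
  row 3: a1 a2 a3 b34 a5 a6
  row 4: a1 b42 a3 a4 b45 a6
Rows 1 and 2 agree on BC; apply BC→DE and equate their DE entries.
Rows 1 and 3 agree on BC; apply BC→DE and equate their DE entries.
Rows 1 and 4 agree on F; apply F→D and equate their D entries.
Rows 1 and 4 agree on D; apply D→B and equate their B entries.
Rows 1 and 4 agree on BC; apply BC→DE and equate their DE entries.
Row 3 is now all distinguished symbols — the join is lossless.

Yes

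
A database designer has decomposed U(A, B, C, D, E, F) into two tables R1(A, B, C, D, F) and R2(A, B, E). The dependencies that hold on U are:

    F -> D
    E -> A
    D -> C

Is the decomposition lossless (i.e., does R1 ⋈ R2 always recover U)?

Common attributes: R1 ∩ R2 = {A, B}.
No dependency enlarges {A, B}, so (A, B)⁺ = {A, B}.
The closure contains neither all of R1 = {A, B, C, D, F} nor all of R2 = {A, B, E}, so the common attributes are not a superkey of either fragment. The join is lossy.

No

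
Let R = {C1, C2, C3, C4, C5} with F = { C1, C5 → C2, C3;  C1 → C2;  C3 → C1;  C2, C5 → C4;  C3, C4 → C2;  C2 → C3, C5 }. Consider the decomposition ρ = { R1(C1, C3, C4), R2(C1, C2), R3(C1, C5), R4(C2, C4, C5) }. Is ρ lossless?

Chase test. Columns are C1, C2, C3, C4, C5; row i has aⱼ where attribute j ∈ Ri, else bᵢⱼ.
Initial tableau (one row per fragment):
  row 1: a1 b12 a3 a4 b15
  row 2: a1 a2 b23 b24 b25
  row 3: a1 b32 b33 b34 a5
  row 4: b41 a2 b43 a4 a5
Rows 1 and 2 agree on C1; apply C1→C2 and equate their C2 entries.
Rows 1 and 3 agree on C1; apply C1→C2 and equate their C2 entries.
Rows 3 and 4 agree on C2, C5; apply C2, C5→C4 and equate their C4 entries.
Rows 1 and 2 agree on C2; apply C2→C3, C5 and equate their C3, C5 entries.
Rows 1 and 3 agree on C2; apply C2→C3, C5 and equate their C3, C5 entries.
Rows 1 and 4 agree on C2; apply C2→C3, C5 and equate their C3, C5 entries.
Rows 1 and 4 agree on C3; apply C3→C1 and equate their C1 entries.
Rows 1 and 2 agree on C2, C5; apply C2, C5→C4 and equate their C4 entries.
Row 1 is now all distinguished symbols — the join is lossless.

Yes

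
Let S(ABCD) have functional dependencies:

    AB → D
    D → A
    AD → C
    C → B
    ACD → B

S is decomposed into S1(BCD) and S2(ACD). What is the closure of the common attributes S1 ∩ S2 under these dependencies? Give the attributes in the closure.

ABCD

S1 ∩ S2 = {CD}.
D → A applies, adding A
C → B applies, adding B
Closure: {ABCD}.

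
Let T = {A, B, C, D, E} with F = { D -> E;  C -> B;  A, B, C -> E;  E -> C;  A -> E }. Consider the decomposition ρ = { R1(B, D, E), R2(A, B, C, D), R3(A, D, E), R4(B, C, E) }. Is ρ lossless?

Yes

Chase test. Columns are A, B, C, D, E; row i has aⱼ where attribute j ∈ Ri, else bᵢⱼ.
Initial tableau (one row per fragment):
  row 1: b11 a2 b13 a4 a5
  row 2: a1 a2 a3 a4 b25
  row 3: a1 b32 b33 a4 a5
  row 4: b41 a2 a3 b44 a5
Rows 1 and 2 agree on D; apply D→E and equate their E entries.
Rows 1 and 2 agree on E; apply E→C and equate their C entries.
Rows 1 and 3 agree on E; apply E→C and equate their C entries.
Rows 1 and 3 agree on C; apply C→B and equate their B entries.
Row 2 is now all distinguished symbols — the join is lossless.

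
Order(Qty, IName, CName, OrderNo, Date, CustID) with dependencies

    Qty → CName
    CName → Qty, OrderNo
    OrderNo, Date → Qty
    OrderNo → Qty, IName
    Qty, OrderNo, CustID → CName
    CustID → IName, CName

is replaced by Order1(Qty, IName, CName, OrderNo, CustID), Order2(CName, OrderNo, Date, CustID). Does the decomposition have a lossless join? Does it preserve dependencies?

Lossless test: (CName, OrderNo, CustID)⁺ = {Qty, IName, CName, OrderNo, CustID}, which contains all of one fragment — lossless.
Dependency preservation: OrderNo, Date → Qty is not contained in any single fragment, but the restricted closure of its left-hand side across the fragments still reaches the right-hand side; the remaining FDs each lie inside some fragment. All dependencies are preserved.

lossless and dependency-preserving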